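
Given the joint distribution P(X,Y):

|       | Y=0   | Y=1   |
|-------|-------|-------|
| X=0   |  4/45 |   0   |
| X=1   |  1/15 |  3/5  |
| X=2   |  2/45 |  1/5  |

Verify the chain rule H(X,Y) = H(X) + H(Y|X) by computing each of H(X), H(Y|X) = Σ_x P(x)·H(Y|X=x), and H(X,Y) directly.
H(X) = 1.1972 bits, H(Y|X) = 0.4799 bits, H(X,Y) = 1.6770 bits

Marginal of X (row sums):
  P(X=0) = 4/45 + 0 = 4/45
  P(X=1) = 1/15 + 3/5 = 2/3
  P(X=2) = 2/45 + 1/5 = 11/45
H(X) = -[(4/45)·log₂(4/45) + (2/3)·log₂(2/3) + (11/45)·log₂(11/45)]
  = 0.310387 + 0.389975 + 0.496814 = 1.1972 bits

H(Y|X) = Σ_x P(x)·H(Y|X=x):
  X=0: P(X=0) = 4/45, P(Y|X=0) = (1, 0) → H(Y|X=0) = 0.000000
  X=1: P(X=1) = 2/3, P(Y|X=1) = (1/10, 9/10) → H(Y|X=1) = 0.468996
  X=2: P(X=2) = 11/45, P(Y|X=2) = (2/11, 9/11) → H(Y|X=2) = 0.684038
H(Y|X) = (4/45)·0.000000 + (2/3)·0.468996 + (11/45)·0.684038 = 0.4799 bits

H(X,Y) = -Σ_{x,y} P(x,y) log₂ P(x,y). Per-cell terms -P(x,y)·log₂P(x,y):
  X=0: 0.310387, 0.000000
  X=1: 0.260459, 0.442179
  X=2: 0.199638, 0.464386
  (cells with P = 0 contribute 0)
Sum of the 6 terms: H(X,Y) = 1.6770 bits

Chain rule check:
  H(X) + H(Y|X) = 1.1972 + 0.4799 = 1.6771 bits
  H(X,Y) = 1.6770 bits
✓ Chain rule verified (Δ = 0.0001 is 4-dp rounding noise: each of the three values was rounded independently).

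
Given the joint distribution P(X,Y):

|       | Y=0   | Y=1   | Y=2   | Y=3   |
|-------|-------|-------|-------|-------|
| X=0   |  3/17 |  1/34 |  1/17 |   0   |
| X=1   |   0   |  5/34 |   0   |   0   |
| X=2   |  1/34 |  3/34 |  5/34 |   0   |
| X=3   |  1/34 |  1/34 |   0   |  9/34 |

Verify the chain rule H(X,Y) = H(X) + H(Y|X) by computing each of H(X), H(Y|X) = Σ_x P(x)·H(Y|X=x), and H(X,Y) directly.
H(X) = 1.9486 bits, H(Y|X) = 0.9620 bits, H(X,Y) = 2.9106 bits

Marginal of X (row sums):
  P(X=0) = 3/17 + 1/34 + 1/17 + 0 = 9/34
  P(X=1) = 0 + 5/34 + 0 + 0 = 5/34
  P(X=2) = 1/34 + 3/34 + 5/34 + 0 = 9/34
  P(X=3) = 1/34 + 1/34 + 0 + 9/34 = 11/34
H(X) = -[(9/34)·log₂(9/34) + (5/34)·log₂(5/34) + (9/34)·log₂(9/34) + (11/34)·log₂(11/34)]
  = 0.50758 + 0.40670 + 0.50758 + 0.52672 = 1.9486 bits

H(Y|X) = Σ_x P(x)·H(Y|X=x):
  X=0: P(X=0) = 9/34, P(Y|X=0) = (2/3, 1/9, 2/9, 0) → H(Y|X=0) = 1.22439
  X=1: P(X=1) = 5/34, P(Y|X=1) = (0, 1, 0, 0) → H(Y|X=1) = 0.00000
  X=2: P(X=2) = 9/34, P(Y|X=2) = (1/9, 1/3, 5/9, 0) → H(Y|X=2) = 1.35164
  X=3: P(X=3) = 11/34, P(Y|X=3) = (1/11, 1/11, 0, 9/11) → H(Y|X=3) = 0.86586
H(Y|X) = (9/34)·1.22439 + (5/34)·0.00000 + (9/34)·1.35164 + (11/34)·0.86586 = 0.9620 bits

H(X,Y) = -Σ_{x,y} P(x,y) log₂ P(x,y). Per-cell terms -P(x,y)·log₂P(x,y):
  X=0: 0.44162, 0.14963, 0.24044, 0.00000
  X=1: 0.00000, 0.40670, 0.00000, 0.00000
  X=2: 0.14963, 0.30904, 0.40670, 0.00000
  X=3: 0.14963, 0.14963, 0.00000, 0.50758
  (cells with P = 0 contribute 0)
Sum of the 16 terms: H(X,Y) = 2.9106 bits

Chain rule check:
  H(X) + H(Y|X) = 1.9486 + 0.9620 = 2.9106 bits
  H(X,Y) = 2.9106 bits
✓ Chain rule verified.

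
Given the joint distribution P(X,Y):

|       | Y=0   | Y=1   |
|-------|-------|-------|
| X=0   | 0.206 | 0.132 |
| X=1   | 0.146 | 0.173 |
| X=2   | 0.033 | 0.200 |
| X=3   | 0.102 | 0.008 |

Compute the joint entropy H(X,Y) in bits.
2.7168 bits

H(X,Y) = -Σ_{x,y} P(x,y) log₂ P(x,y). Per-cell terms -P(x,y)·log₂P(x,y):
  X=0: 0.46953, 0.38562
  X=1: 0.40529, 0.43789
  X=2: 0.16241, 0.46439
  X=3: 0.33592, 0.05573
Sum of the 8 terms: H(X,Y) = 2.7168 bits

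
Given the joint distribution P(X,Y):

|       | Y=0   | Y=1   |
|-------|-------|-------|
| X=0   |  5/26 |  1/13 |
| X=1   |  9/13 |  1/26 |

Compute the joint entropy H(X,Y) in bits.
1.2901 bits

H(X,Y) = -Σ_{x,y} P(x,y) log₂ P(x,y). Per-cell terms -P(x,y)·log₂P(x,y):
  X=0: 0.4574, 0.2846
  X=1: 0.3673, 0.1808
Sum of the 4 terms: H(X,Y) = 1.2901 bits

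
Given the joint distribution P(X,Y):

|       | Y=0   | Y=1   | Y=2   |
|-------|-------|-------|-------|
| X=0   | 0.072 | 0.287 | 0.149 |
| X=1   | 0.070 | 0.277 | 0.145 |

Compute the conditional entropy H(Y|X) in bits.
1.3851 bits

H(Y|X) = H(X,Y) - H(X)

H(X,Y) = -Σ_{x,y} P(x,y) log₂ P(x,y). Per-cell terms -P(x,y)·log₂P(x,y):
  X=0: 0.27330, 0.51685, 0.40925
  X=1: 0.26856, 0.51302, 0.40395
Sum of the 6 terms: H(X,Y) = 2.3849 bits

Marginal of X (row sums):
  P(X=0) = 0.072 + 0.287 + 0.149 = 0.508
  P(X=1) = 0.070 + 0.277 + 0.145 = 0.492
H(X) = -[0.508·log₂(0.508) + 0.492·log₂(0.492)]
  = 0.49637 + 0.50345 = 0.9998 bits

H(Y|X) = H(X,Y) - H(X) = 2.3849 - 0.9998 = 1.3851 bits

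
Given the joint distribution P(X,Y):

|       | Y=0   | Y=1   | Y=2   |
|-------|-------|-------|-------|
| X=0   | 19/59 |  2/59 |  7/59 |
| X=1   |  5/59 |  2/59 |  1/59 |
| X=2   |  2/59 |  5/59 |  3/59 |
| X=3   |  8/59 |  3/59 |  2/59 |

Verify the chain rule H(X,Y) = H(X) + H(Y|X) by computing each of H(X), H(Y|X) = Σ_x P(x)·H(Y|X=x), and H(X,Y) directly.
H(X) = 1.8160 bits, H(Y|X) = 1.2685 bits, H(X,Y) = 3.0845 bits

Marginal of X (row sums):
  P(X=0) = 19/59 + 2/59 + 7/59 = 28/59
  P(X=1) = 5/59 + 2/59 + 1/59 = 8/59
  P(X=2) = 2/59 + 5/59 + 3/59 = 10/59
  P(X=3) = 8/59 + 3/59 + 2/59 = 13/59
H(X) = -[(28/59)·log₂(28/59) + (8/59)·log₂(8/59) + (10/59)·log₂(10/59) + (13/59)·log₂(13/59)]
  = 0.5103 + 0.3909 + 0.4340 + 0.4808 = 1.8160 bits

H(Y|X) = Σ_x P(x)·H(Y|X=x):
  X=0: P(X=0) = 28/59, P(Y|X=0) = (19/28, 1/14, 1/4) → H(Y|X=0) = 1.1516
  X=1: P(X=1) = 8/59, P(Y|X=1) = (5/8, 1/4, 1/8) → H(Y|X=1) = 1.2988
  X=2: P(X=2) = 10/59, P(Y|X=2) = (1/5, 1/2, 3/10) → H(Y|X=2) = 1.4855
  X=3: P(X=3) = 13/59, P(Y|X=3) = (8/13, 3/13, 2/13) → H(Y|X=3) = 1.3347
H(Y|X) = (28/59)·1.1516 + (8/59)·1.2988 + (10/59)·1.4855 + (13/59)·1.3347 = 1.2685 bits

H(X,Y) = -Σ_{x,y} P(x,y) log₂ P(x,y). Per-cell terms -P(x,y)·log₂P(x,y):
  X=0: 0.5264, 0.1655, 0.3649
  X=1: 0.3018, 0.1655, 0.0997
  X=2: 0.1655, 0.3018, 0.2185
  X=3: 0.3909, 0.2185, 0.1655
Sum of the 12 terms: H(X,Y) = 3.0845 bits

Chain rule check:
  H(X) + H(Y|X) = 1.8160 + 1.2685 = 3.0845 bits
  H(X,Y) = 3.0845 bits
✓ Chain rule verified.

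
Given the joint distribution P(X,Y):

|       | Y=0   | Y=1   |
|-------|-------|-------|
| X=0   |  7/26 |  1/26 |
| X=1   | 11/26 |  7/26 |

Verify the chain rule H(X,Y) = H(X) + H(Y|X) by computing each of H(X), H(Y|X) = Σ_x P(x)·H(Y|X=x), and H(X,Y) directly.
H(X) = 0.8905 bits, H(Y|X) = 0.8347 bits, H(X,Y) = 1.7252 bits

Marginal of X (row sums):
  P(X=0) = 7/26 + 1/26 = 4/13
  P(X=1) = 11/26 + 7/26 = 9/13
H(X) = -[(4/13)·log₂(4/13) + (9/13)·log₂(9/13)]
  = 0.5232 + 0.3673 = 0.8905 bits

H(Y|X) = Σ_x P(x)·H(Y|X=x):
  X=0: P(X=0) = 4/13, P(Y|X=0) = (7/8, 1/8) → H(Y|X=0) = 0.5436
  X=1: P(X=1) = 9/13, P(Y|X=1) = (11/18, 7/18) → H(Y|X=1) = 0.9641
H(Y|X) = (4/13)·0.5436 + (9/13)·0.9641 = 0.8347 bits

H(X,Y) = -Σ_{x,y} P(x,y) log₂ P(x,y). Per-cell terms -P(x,y)·log₂P(x,y):
  X=0: 0.5097, 0.1808
  X=1: 0.5250, 0.5097
Sum of the 4 terms: H(X,Y) = 1.7252 bits

Chain rule check:
  H(X) + H(Y|X) = 0.8905 + 0.8347 = 1.7252 bits
  H(X,Y) = 1.7252 bits
✓ Chain rule verified.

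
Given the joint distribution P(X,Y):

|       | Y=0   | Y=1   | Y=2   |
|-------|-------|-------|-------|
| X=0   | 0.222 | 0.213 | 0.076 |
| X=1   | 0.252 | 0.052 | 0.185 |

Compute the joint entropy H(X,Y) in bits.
2.4131 bits

H(X,Y) = -Σ_{x,y} P(x,y) log₂ P(x,y). Per-cell terms -P(x,y)·log₂P(x,y):
  X=0: 0.4820, 0.4752, 0.2826
  X=1: 0.5011, 0.2218, 0.4504
Sum of the 6 terms: H(X,Y) = 2.4131 bits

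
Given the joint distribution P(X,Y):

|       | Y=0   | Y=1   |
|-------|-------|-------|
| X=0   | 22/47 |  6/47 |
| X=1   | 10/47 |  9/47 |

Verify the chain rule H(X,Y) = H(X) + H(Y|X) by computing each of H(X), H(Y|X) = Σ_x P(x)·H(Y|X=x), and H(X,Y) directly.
H(X) = 0.9734 bits, H(Y|X) = 0.8500 bits, H(X,Y) = 1.8234 bits

Marginal of X (row sums):
  P(X=0) = 22/47 + 6/47 = 28/47
  P(X=1) = 10/47 + 9/47 = 19/47
H(X) = -[(28/47)·log₂(28/47) + (19/47)·log₂(19/47)]
  = 0.44516 + 0.52822 = 0.9734 bits

H(Y|X) = Σ_x P(x)·H(Y|X=x):
  X=0: P(X=0) = 28/47, P(Y|X=0) = (11/14, 3/14) → H(Y|X=0) = 0.74960
  X=1: P(X=1) = 19/47, P(Y|X=1) = (10/19, 9/19) → H(Y|X=1) = 0.99800
H(Y|X) = (28/47)·0.74960 + (19/47)·0.99800 = 0.8500 bits

H(X,Y) = -Σ_{x,y} P(x,y) log₂ P(x,y). Per-cell terms -P(x,y)·log₂P(x,y):
  X=0: 0.51263, 0.37910
  X=1: 0.47503, 0.45664
Sum of the 4 terms: H(X,Y) = 1.8234 bits

Chain rule check:
  H(X) + H(Y|X) = 0.9734 + 0.8500 = 1.8234 bits
  H(X,Y) = 1.8234 bits
✓ Chain rule verified.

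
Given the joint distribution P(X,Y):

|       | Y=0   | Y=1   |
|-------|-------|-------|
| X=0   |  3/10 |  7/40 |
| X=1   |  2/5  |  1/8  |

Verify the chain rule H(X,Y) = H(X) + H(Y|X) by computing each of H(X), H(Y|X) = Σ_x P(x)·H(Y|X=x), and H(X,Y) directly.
H(X) = 0.9982 bits, H(Y|X) = 0.8667 bits, H(X,Y) = 1.8649 bits

Marginal of X (row sums):
  P(X=0) = 3/10 + 7/40 = 19/40
  P(X=1) = 2/5 + 1/8 = 21/40
H(X) = -[(19/40)·log₂(19/40) + (21/40)·log₂(21/40)]
  = 0.51015 + 0.48805 = 0.9982 bits

H(Y|X) = Σ_x P(x)·H(Y|X=x):
  X=0: P(X=0) = 19/40, P(Y|X=0) = (12/19, 7/19) → H(Y|X=0) = 0.94945
  X=1: P(X=1) = 21/40, P(Y|X=1) = (16/21, 5/21) → H(Y|X=1) = 0.79186
H(Y|X) = (19/40)·0.94945 + (21/40)·0.79186 = 0.8667 bits

H(X,Y) = -Σ_{x,y} P(x,y) log₂ P(x,y). Per-cell terms -P(x,y)·log₂P(x,y):
  X=0: 0.52109, 0.44005
  X=1: 0.52877, 0.37500
Sum of the 4 terms: H(X,Y) = 1.8649 bits

Chain rule check:
  H(X) + H(Y|X) = 0.9982 + 0.8667 = 1.8649 bits
  H(X,Y) = 1.8649 bits
✓ Chain rule verified.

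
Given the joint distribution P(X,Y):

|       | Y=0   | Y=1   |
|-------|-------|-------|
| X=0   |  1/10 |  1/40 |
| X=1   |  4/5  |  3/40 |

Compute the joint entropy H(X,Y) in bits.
1.0031 bits

H(X,Y) = -Σ_{x,y} P(x,y) log₂ P(x,y). Per-cell terms -P(x,y)·log₂P(x,y):
  X=0: 0.332193, 0.133048
  X=1: 0.257542, 0.280272
Sum of the 4 terms: H(X,Y) = 1.0031 bits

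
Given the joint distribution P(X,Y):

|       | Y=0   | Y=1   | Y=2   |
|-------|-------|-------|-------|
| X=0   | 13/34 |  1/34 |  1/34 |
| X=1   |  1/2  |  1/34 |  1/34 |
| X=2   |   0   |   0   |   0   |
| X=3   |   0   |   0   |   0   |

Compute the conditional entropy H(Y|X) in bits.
0.6389 bits

H(Y|X) = H(X,Y) - H(X)

H(X,Y) = -Σ_{x,y} P(x,y) log₂ P(x,y). Per-cell terms -P(x,y)·log₂P(x,y):
  X=0: 0.530332, 0.149631, 0.149631
  X=1: 0.500000, 0.149631, 0.149631
  X=2: 0.000000, 0.000000, 0.000000
  X=3: 0.000000, 0.000000, 0.000000
  (cells with P = 0 contribute 0)
Sum of the 12 terms: H(X,Y) = 1.62886 bits

Marginal of X (row sums):
  P(X=0) = 13/34 + 1/34 + 1/34 = 15/34
  P(X=1) = 1/2 + 1/34 + 1/34 = 19/34
  P(X=2) = 0 + 0 + 0 = 0
  P(X=3) = 0 + 0 + 0 = 0
H(X) = -[(15/34)·log₂(15/34) + (19/34)·log₂(19/34)]   (outcomes with P = 0 contribute 0)
  = 0.520841 + 0.469152 = 0.98999 bits

H(Y|X) = H(X,Y) - H(X) = 1.62886 - 0.98999 = 0.6389 bits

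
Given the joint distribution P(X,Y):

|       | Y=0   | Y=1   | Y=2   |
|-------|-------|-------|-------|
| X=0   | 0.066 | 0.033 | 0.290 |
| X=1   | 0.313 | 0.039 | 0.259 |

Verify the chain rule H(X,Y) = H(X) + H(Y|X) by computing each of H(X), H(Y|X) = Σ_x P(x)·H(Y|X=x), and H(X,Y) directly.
H(X) = 0.9642 bits, H(Y|X) = 1.1868 bits, H(X,Y) = 2.1510 bits

Marginal of X (row sums):
  P(X=0) = 0.066 + 0.033 + 0.290 = 0.389
  P(X=1) = 0.313 + 0.039 + 0.259 = 0.611
H(X) = -[0.389·log₂(0.389) + 0.611·log₂(0.611)]
  = 0.529879 + 0.434272 = 0.9642 bits

H(Y|X) = Σ_x P(x)·H(Y|X=x):
  X=0: P(X=0) = 0.389, P(Y|X=0) = (66/389, 33/389, 290/389) → H(Y|X=0) = 1.052036
  X=1: P(X=1) = 0.611, P(Y|X=1) = (313/611, 3/47, 259/611) → H(Y|X=1) = 1.272606
H(Y|X) = 0.389·1.052036 + 0.611·1.272606 = 1.1868 bits

H(X,Y) = -Σ_{x,y} P(x,y) log₂ P(x,y). Per-cell terms -P(x,y)·log₂P(x,y):
  X=0: 0.258812, 0.162406, 0.517904
  X=1: 0.524515, 0.182535, 0.504785
Sum of the 6 terms: H(X,Y) = 2.1510 bits

Chain rule check:
  H(X) + H(Y|X) = 0.9642 + 1.1868 = 2.1510 bits
  H(X,Y) = 2.1510 bits
✓ Chain rule verified.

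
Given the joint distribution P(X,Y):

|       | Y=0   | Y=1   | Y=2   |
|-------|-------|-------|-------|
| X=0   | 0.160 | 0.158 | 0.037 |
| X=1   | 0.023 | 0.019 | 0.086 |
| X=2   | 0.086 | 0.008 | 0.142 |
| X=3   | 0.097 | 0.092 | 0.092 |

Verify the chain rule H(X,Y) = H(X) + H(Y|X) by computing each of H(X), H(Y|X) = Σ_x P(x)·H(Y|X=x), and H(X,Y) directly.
H(X) = 1.9163 bits, H(Y|X) = 1.3614 bits, H(X,Y) = 3.2777 bits

Marginal of X (row sums):
  P(X=0) = 0.160 + 0.158 + 0.037 = 0.355
  P(X=1) = 0.023 + 0.019 + 0.086 = 0.128
  P(X=2) = 0.086 + 0.008 + 0.142 = 0.236
  P(X=3) = 0.097 + 0.092 + 0.092 = 0.281
H(X) = -[0.355·log₂(0.355) + 0.128·log₂(0.128) + 0.236·log₂(0.236) + 0.281·log₂(0.281)]
  = 0.53041 + 0.37962 + 0.49162 + 0.51461 = 1.9163 bits

H(Y|X) = Σ_x P(x)·H(Y|X=x):
  X=0: P(X=0) = 0.355, P(Y|X=0) = (32/71, 158/355, 37/355) → H(Y|X=0) = 1.37800
  X=1: P(X=1) = 0.128, P(Y|X=1) = (23/128, 19/128, 43/64) → H(Y|X=1) = 1.23897
  X=2: P(X=2) = 0.236, P(Y|X=2) = (43/118, 2/59, 71/118) → H(Y|X=2) = 1.13721
  X=3: P(X=3) = 0.281, P(Y|X=3) = (97/281, 92/281, 92/281) → H(Y|X=3) = 1.58451
H(Y|X) = 0.355·1.37800 + 0.128·1.23897 + 0.236·1.13721 + 0.281·1.58451 = 1.3614 bits

H(X,Y) = -Σ_{x,y} P(x,y) log₂ P(x,y). Per-cell terms -P(x,y)·log₂P(x,y):
  X=0: 0.42302, 0.42060, 0.17598
  X=1: 0.12517, 0.10864, 0.30440
  X=2: 0.30440, 0.05573, 0.39988
  X=3: 0.32649, 0.31668, 0.31668
Sum of the 12 terms: H(X,Y) = 3.2777 bits

Chain rule check:
  H(X) + H(Y|X) = 1.9163 + 1.3614 = 3.2777 bits
  H(X,Y) = 3.2777 bits
✓ Chain rule verified.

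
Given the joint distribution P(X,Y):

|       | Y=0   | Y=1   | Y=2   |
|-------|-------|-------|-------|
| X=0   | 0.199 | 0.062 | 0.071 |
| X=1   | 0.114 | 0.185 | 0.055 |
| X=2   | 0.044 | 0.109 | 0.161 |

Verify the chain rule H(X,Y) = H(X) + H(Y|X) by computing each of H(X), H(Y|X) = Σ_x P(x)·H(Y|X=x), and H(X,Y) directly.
H(X) = 1.5832 bits, H(Y|X) = 1.4086 bits, H(X,Y) = 2.9918 bits

Marginal of X (row sums):
  P(X=0) = 0.199 + 0.062 + 0.071 = 0.332
  P(X=1) = 0.114 + 0.185 + 0.055 = 0.354
  P(X=2) = 0.044 + 0.109 + 0.161 = 0.314
H(X) = -[0.332·log₂(0.332) + 0.354·log₂(0.354) + 0.314·log₂(0.314)]
  = 0.52813 + 0.53036 + 0.52475 = 1.5832 bits

H(Y|X) = Σ_x P(x)·H(Y|X=x):
  X=0: P(X=0) = 0.332, P(Y|X=0) = (199/332, 31/166, 71/332) → H(Y|X=0) = 1.37058
  X=1: P(X=1) = 0.354, P(Y|X=1) = (19/59, 185/354, 55/354) → H(Y|X=1) = 1.43306
  X=2: P(X=2) = 0.314, P(Y|X=2) = (22/157, 109/314, 161/314) → H(Y|X=2) = 1.42129
H(Y|X) = 0.332·1.37058 + 0.354·1.43306 + 0.314·1.42129 = 1.4086 bits

H(X,Y) = -Σ_{x,y} P(x,y) log₂ P(x,y). Per-cell terms -P(x,y)·log₂P(x,y):
  X=0: 0.46350, 0.24872, 0.27094
  X=1: 0.35715, 0.45036, 0.23014
  X=2: 0.19828, 0.34854, 0.42421
Sum of the 9 terms: H(X,Y) = 2.9918 bits

Chain rule check:
  H(X) + H(Y|X) = 1.5832 + 1.4086 = 2.9918 bits
  H(X,Y) = 2.9918 bits
✓ Chain rule verified.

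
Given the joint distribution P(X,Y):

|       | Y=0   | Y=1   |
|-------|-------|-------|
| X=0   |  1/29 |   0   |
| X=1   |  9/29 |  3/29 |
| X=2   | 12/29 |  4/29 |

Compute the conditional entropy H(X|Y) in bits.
1.1536 bits

H(X|Y) = H(X,Y) - H(Y)

H(X,Y) = -Σ_{x,y} P(x,y) log₂ P(x,y). Per-cell terms -P(x,y)·log₂P(x,y):
  X=0: 0.167517, 0.000000
  X=1: 0.523879, 0.338588
  X=2: 0.526766, 0.394204
  (cells with P = 0 contribute 0)
Sum of the 6 terms: H(X,Y) = 1.95095 bits

Marginal of Y (column sums):
  P(Y=0) = 1/29 + 9/29 + 12/29 = 22/29
  P(Y=1) = 0 + 3/29 + 4/29 = 7/29
H(Y) = -[(22/29)·log₂(22/29) + (7/29)·log₂(7/29)]
  = 0.302348 + 0.494979 = 0.79733 bits

H(X|Y) = H(X,Y) - H(Y) = 1.95095 - 0.79733 = 1.1536 bits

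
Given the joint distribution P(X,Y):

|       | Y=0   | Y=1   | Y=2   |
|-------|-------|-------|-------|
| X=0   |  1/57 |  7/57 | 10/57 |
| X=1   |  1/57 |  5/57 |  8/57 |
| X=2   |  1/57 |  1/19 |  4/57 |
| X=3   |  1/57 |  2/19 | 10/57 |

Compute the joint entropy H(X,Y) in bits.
3.2019 bits

H(X,Y) = -Σ_{x,y} P(x,y) log₂ P(x,y). Per-cell terms -P(x,y)·log₂P(x,y):
  X=0: 0.1023, 0.3716, 0.4405
  X=1: 0.1023, 0.3080, 0.3976
  X=2: 0.1023, 0.2236, 0.2690
  X=3: 0.1023, 0.3419, 0.4405
Sum of the 12 terms: H(X,Y) = 3.2019 bits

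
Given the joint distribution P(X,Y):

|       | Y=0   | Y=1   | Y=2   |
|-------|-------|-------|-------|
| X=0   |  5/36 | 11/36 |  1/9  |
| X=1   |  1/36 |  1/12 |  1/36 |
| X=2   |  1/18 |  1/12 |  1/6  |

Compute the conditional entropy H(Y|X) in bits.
1.4283 bits

H(Y|X) = H(X,Y) - H(X)

H(X,Y) = -Σ_{x,y} P(x,y) log₂ P(x,y). Per-cell terms -P(x,y)·log₂P(x,y):
  X=0: 0.39556, 0.52265, 0.35221
  X=1: 0.14361, 0.29875, 0.14361
  X=2: 0.23166, 0.29875, 0.43083
Sum of the 9 terms: H(X,Y) = 2.8176 bits

Marginal of X (row sums):
  P(X=0) = 5/36 + 11/36 + 1/9 = 5/9
  P(X=1) = 1/36 + 1/12 + 1/36 = 5/36
  P(X=2) = 1/18 + 1/12 + 1/6 = 11/36
H(X) = -[(5/9)·log₂(5/9) + (5/36)·log₂(5/36) + (11/36)·log₂(11/36)]
  = 0.47111 + 0.39556 + 0.52265 = 1.3893 bits

H(Y|X) = H(X,Y) - H(X) = 2.8176 - 1.3893 = 1.4283 bits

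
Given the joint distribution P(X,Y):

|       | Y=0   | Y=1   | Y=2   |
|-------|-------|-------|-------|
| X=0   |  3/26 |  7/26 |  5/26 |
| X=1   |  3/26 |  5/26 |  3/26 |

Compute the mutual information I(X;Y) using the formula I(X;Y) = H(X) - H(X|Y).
0.0062 bits

I(X;Y) = H(X) - H(X|Y)

Marginal of X (row sums):
  P(X=0) = 3/26 + 7/26 + 5/26 = 15/26
  P(X=1) = 3/26 + 5/26 + 3/26 = 11/26
H(X) = -[(15/26)·log₂(15/26) + (11/26)·log₂(11/26)]
  = 0.45782 + 0.52504 = 0.9829 bits

Marginal of Y (column sums):
  P(Y=0) = 3/26 + 3/26 = 3/13
  P(Y=1) = 7/26 + 5/26 = 6/13
  P(Y=2) = 5/26 + 3/26 = 4/13
H(X|Y) = Σ_y P(y)·H(X|Y=y):
  Y=0: P(Y=0) = 3/13, P(X|Y=0) = (1/2, 1/2) → H(X|Y=0) = 1.00000
  Y=1: P(Y=1) = 6/13, P(X|Y=1) = (7/12, 5/12) → H(X|Y=1) = 0.97987
  Y=2: P(Y=2) = 4/13, P(X|Y=2) = (5/8, 3/8) → H(X|Y=2) = 0.95443
H(X|Y) = (3/13)·1.00000 + (6/13)·0.97987 + (4/13)·0.95443 = 0.9767 bits

I(X;Y) = H(X) - H(X|Y) = 0.9829 - 0.9767 = 0.0062 bits

Cross-check via I(X;Y) = H(X) + H(Y) - H(X,Y): computing H(Y) from the column sums and H(X,Y) from the 6 cells in the same way gives H(Y) = 1.5262 bits and H(X,Y) = 2.5029 bits, so
I(X;Y) = 0.9829 + 1.5262 - 2.5029 = 0.0062 bits ✓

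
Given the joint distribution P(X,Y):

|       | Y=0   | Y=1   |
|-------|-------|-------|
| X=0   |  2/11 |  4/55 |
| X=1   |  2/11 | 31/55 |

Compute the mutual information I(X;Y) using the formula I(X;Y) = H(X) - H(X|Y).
0.1285 bits

I(X;Y) = H(X) - H(X|Y)

Marginal of X (row sums):
  P(X=0) = 2/11 + 4/55 = 14/55
  P(X=1) = 2/11 + 31/55 = 41/55
H(X) = -[(14/55)·log₂(14/55) + (41/55)·log₂(41/55)]
  = 0.5025 + 0.3159 = 0.8184 bits

Marginal of Y (column sums):
  P(Y=0) = 2/11 + 2/11 = 4/11
  P(Y=1) = 4/55 + 31/55 = 7/11
H(X|Y) = Σ_y P(y)·H(X|Y=y):
  Y=0: P(Y=0) = 4/11, P(X|Y=0) = (1/2, 1/2) → H(X|Y=0) = 1.0000
  Y=1: P(Y=1) = 7/11, P(X|Y=1) = (4/35, 31/35) → H(X|Y=1) = 0.5127
H(X|Y) = (4/11)·1.0000 + (7/11)·0.5127 = 0.6899 bits

I(X;Y) = H(X) - H(X|Y) = 0.8184 - 0.6899 = 0.1285 bits

Cross-check via I(X;Y) = H(X) + H(Y) - H(X,Y): computing H(Y) from the column sums and H(X,Y) from the 4 cells in the same way gives H(Y) = 0.9457 bits and H(X,Y) = 1.6356 bits, so
I(X;Y) = 0.8184 + 0.9457 - 1.6356 = 0.1285 bits ✓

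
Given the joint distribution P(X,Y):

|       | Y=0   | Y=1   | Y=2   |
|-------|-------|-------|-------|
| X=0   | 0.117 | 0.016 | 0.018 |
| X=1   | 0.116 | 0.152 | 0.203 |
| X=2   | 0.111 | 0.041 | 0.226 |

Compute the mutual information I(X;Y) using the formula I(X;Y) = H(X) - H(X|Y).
0.1464 bits

I(X;Y) = H(X) - H(X|Y)

Marginal of X (row sums):
  P(X=0) = 0.117 + 0.016 + 0.018 = 0.151
  P(X=1) = 0.116 + 0.152 + 0.203 = 0.471
  P(X=2) = 0.111 + 0.041 + 0.226 = 0.378
H(X) = -[0.151·log₂(0.151) + 0.471·log₂(0.471) + 0.378·log₂(0.378)]
  = 0.41183 + 0.51160 + 0.53054 = 1.45397 bits

Marginal of Y (column sums):
  P(Y=0) = 0.117 + 0.116 + 0.111 = 0.344
  P(Y=1) = 0.016 + 0.152 + 0.041 = 0.209
  P(Y=2) = 0.018 + 0.203 + 0.226 = 0.447
H(X|Y) = Σ_y P(y)·H(X|Y=y):
  Y=0: P(Y=0) = 0.344, P(X|Y=0) = (117/344, 29/86, 111/344) → H(X|Y=0) = 1.58458
  Y=1: P(Y=1) = 0.209, P(X|Y=1) = (16/209, 8/11, 41/209) → H(X|Y=1) = 1.07892
  Y=2: P(Y=2) = 0.447, P(X|Y=2) = (6/149, 203/447, 226/447) → H(X|Y=2) = 1.20126
H(X|Y) = 0.344·1.58458 + 0.209·1.07892 + 0.447·1.20126 = 1.30755 bits

I(X;Y) = H(X) - H(X|Y) = 1.45397 - 1.30755 = 0.1464 bits

Cross-check via I(X;Y) = H(X) + H(Y) - H(X,Y): computing H(Y) from the column sums and H(X,Y) from the 9 cells in the same way gives H(Y) = 1.52086 bits and H(X,Y) = 2.82842 bits, so
I(X;Y) = 1.45397 + 1.52086 - 2.82842 = 0.1464 bits ✓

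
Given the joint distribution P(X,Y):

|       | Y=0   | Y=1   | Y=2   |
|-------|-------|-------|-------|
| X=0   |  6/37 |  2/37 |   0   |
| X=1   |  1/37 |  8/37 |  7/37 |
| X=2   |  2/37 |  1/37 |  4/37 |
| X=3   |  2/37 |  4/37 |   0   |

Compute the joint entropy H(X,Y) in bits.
3.0159 bits

H(X,Y) = -Σ_{x,y} P(x,y) log₂ P(x,y). Per-cell terms -P(x,y)·log₂P(x,y):
  X=0: 0.4256, 0.2275, 0.0000
  X=1: 0.1408, 0.4777, 0.4545
  X=2: 0.2275, 0.1408, 0.3470
  X=3: 0.2275, 0.3470, 0.0000
  (cells with P = 0 contribute 0)
Sum of the 12 terms: H(X,Y) = 3.0159 bits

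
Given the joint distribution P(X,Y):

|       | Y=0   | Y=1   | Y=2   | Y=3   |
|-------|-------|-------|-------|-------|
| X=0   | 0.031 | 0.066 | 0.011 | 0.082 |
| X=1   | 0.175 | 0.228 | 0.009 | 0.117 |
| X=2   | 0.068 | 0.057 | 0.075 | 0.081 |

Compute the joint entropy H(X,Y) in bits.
3.2046 bits

H(X,Y) = -Σ_{x,y} P(x,y) log₂ P(x,y). Per-cell terms -P(x,y)·log₂P(x,y):
  X=0: 0.15536, 0.25881, 0.07157, 0.29588
  X=1: 0.44005, 0.48630, 0.06116, 0.36216
  X=2: 0.26373, 0.23557, 0.28027, 0.29370
Sum of the 12 terms: H(X,Y) = 3.2046 bits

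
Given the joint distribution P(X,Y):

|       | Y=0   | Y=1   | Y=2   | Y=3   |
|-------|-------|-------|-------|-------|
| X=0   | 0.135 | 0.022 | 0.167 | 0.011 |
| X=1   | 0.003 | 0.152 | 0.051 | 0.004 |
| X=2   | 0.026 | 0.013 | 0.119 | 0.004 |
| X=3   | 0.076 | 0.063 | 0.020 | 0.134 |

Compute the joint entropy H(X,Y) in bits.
3.3539 bits

H(X,Y) = -Σ_{x,y} P(x,y) log₂ P(x,y). Per-cell terms -P(x,y)·log₂P(x,y):
  X=0: 0.39001, 0.12114, 0.43121, 0.07157
  X=1: 0.02514, 0.41311, 0.21896, 0.03186
  X=2: 0.13690, 0.08145, 0.36545, 0.03186
  X=3: 0.28256, 0.25128, 0.11288, 0.38856
Sum of the 16 terms: H(X,Y) = 3.3539 bits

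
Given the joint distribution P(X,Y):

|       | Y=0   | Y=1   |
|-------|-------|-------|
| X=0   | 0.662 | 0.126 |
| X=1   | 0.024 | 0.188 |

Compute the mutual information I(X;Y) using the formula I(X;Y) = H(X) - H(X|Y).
0.2901 bits

I(X;Y) = H(X) - H(X|Y)

Marginal of X (row sums):
  P(X=0) = 0.662 + 0.126 = 0.788
  P(X=1) = 0.024 + 0.188 = 0.212
H(X) = -[0.788·log₂(0.788) + 0.212·log₂(0.212)]
  = 0.27086 + 0.47443 = 0.74529 bits

Marginal of Y (column sums):
  P(Y=0) = 0.662 + 0.024 = 0.686
  P(Y=1) = 0.126 + 0.188 = 0.314
H(X|Y) = Σ_y P(y)·H(X|Y=y):
  Y=0: P(Y=0) = 0.686, P(X|Y=0) = (331/343, 12/343) → H(X|Y=0) = 0.21881
  Y=1: P(Y=1) = 0.314, P(X|Y=1) = (63/157, 94/157) → H(X|Y=1) = 0.97169
H(X|Y) = 0.686·0.21881 + 0.314·0.97169 = 0.45521 bits

I(X;Y) = H(X) - H(X|Y) = 0.74529 - 0.45521 = 0.2901 bits

Cross-check via I(X;Y) = H(X) + H(Y) - H(X,Y): computing H(Y) from the column sums and H(X,Y) from the 4 cells in the same way gives H(Y) = 0.89774 bits and H(X,Y) = 1.35295 bits, so
I(X;Y) = 0.74529 + 0.89774 - 1.35295 = 0.2901 bits ✓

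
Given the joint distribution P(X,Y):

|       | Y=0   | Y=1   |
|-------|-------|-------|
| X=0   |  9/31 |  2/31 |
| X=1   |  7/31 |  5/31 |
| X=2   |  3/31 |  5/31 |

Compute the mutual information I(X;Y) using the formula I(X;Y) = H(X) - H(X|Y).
0.0946 bits

I(X;Y) = H(X) - H(X|Y)

Marginal of X (row sums):
  P(X=0) = 9/31 + 2/31 = 11/31
  P(X=1) = 7/31 + 5/31 = 12/31
  P(X=2) = 3/31 + 5/31 = 8/31
H(X) = -[(11/31)·log₂(11/31) + (12/31)·log₂(12/31) + (8/31)·log₂(8/31)]
  = 0.53040 + 0.53003 + 0.50431 = 1.56474 bits

Marginal of Y (column sums):
  P(Y=0) = 9/31 + 7/31 + 3/31 = 19/31
  P(Y=1) = 2/31 + 5/31 + 5/31 = 12/31
H(X|Y) = Σ_y P(y)·H(X|Y=y):
  Y=0: P(Y=0) = 19/31, P(X|Y=0) = (9/19, 7/19, 3/19) → H(X|Y=0) = 1.46184
  Y=1: P(Y=1) = 12/31, P(X|Y=1) = (1/6, 5/12, 5/12) → H(X|Y=1) = 1.48336
H(X|Y) = (19/31)·1.46184 + (12/31)·1.48336 = 1.47017 bits

I(X;Y) = H(X) - H(X|Y) = 1.56474 - 1.47017 = 0.0946 bits

Cross-check via I(X;Y) = H(X) + H(Y) - H(X,Y): computing H(Y) from the column sums and H(X,Y) from the 6 cells in the same way gives H(Y) = 0.96290 bits and H(X,Y) = 2.43307 bits, so
I(X;Y) = 1.56474 + 0.96290 - 2.43307 = 0.0946 bits ✓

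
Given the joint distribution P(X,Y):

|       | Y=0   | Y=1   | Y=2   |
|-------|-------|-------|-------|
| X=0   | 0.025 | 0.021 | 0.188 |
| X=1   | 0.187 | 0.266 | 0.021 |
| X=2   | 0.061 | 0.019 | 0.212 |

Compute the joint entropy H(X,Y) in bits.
2.6102 bits

H(X,Y) = -Σ_{x,y} P(x,y) log₂ P(x,y). Per-cell terms -P(x,y)·log₂P(x,y):
  X=0: 0.13305, 0.11704, 0.45330
  X=1: 0.45233, 0.50819, 0.11704
  X=2: 0.24614, 0.10864, 0.47443
Sum of the 9 terms: H(X,Y) = 2.6102 bits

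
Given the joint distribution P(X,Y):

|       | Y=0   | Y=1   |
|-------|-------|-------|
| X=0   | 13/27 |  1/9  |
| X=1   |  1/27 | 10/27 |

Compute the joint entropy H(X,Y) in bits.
1.5667 bits

H(X,Y) = -Σ_{x,y} P(x,y) log₂ P(x,y). Per-cell terms -P(x,y)·log₂P(x,y):
  X=0: 0.5077, 0.3522
  X=1: 0.1761, 0.5307
Sum of the 4 terms: H(X,Y) = 1.5667 bits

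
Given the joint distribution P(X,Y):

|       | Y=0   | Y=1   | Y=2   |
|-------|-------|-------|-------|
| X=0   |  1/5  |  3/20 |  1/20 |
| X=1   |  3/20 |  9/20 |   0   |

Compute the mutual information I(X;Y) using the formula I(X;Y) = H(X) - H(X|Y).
0.1394 bits

I(X;Y) = H(X) - H(X|Y)

Marginal of X (row sums):
  P(X=0) = 1/5 + 3/20 + 1/20 = 2/5
  P(X=1) = 3/20 + 9/20 + 0 = 3/5
H(X) = -[(2/5)·log₂(2/5) + (3/5)·log₂(3/5)]
  = 0.5288 + 0.4422 = 0.9710 bits

Marginal of Y (column sums):
  P(Y=0) = 1/5 + 3/20 = 7/20
  P(Y=1) = 3/20 + 9/20 = 3/5
  P(Y=2) = 1/20 + 0 = 1/20
H(X|Y) = Σ_y P(y)·H(X|Y=y):
  Y=0: P(Y=0) = 7/20, P(X|Y=0) = (4/7, 3/7) → H(X|Y=0) = 0.9852
  Y=1: P(Y=1) = 3/5, P(X|Y=1) = (1/4, 3/4) → H(X|Y=1) = 0.8113
  Y=2: P(Y=2) = 1/20, P(X|Y=2) = (1, 0) → H(X|Y=2) = 0.0000
H(X|Y) = (7/20)·0.9852 + (3/5)·0.8113 + (1/20)·0.0000 = 0.8316 bits

I(X;Y) = H(X) - H(X|Y) = 0.9710 - 0.8316 = 0.1394 bits

Cross-check via I(X;Y) = H(X) + H(Y) - H(X,Y): computing H(Y) from the column sums and H(X,Y) from the 6 cells in the same way gives H(Y) = 1.1884 bits and H(X,Y) = 2.0200 bits, so
I(X;Y) = 0.9710 + 1.1884 - 2.0200 = 0.1394 bits ✓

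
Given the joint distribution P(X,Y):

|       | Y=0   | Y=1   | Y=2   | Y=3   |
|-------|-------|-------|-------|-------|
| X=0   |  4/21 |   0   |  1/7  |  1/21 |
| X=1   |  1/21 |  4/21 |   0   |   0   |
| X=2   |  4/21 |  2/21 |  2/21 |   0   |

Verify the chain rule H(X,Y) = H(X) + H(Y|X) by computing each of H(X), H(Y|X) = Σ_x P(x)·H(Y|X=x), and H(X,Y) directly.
H(X) = 1.5538 bits, H(Y|X) = 1.2788 bits, H(X,Y) = 2.8326 bits

Marginal of X (row sums):
  P(X=0) = 4/21 + 0 + 1/7 + 1/21 = 8/21
  P(X=1) = 1/21 + 4/21 + 0 + 0 = 5/21
  P(X=2) = 4/21 + 2/21 + 2/21 + 0 = 8/21
H(X) = -[(8/21)·log₂(8/21) + (5/21)·log₂(5/21) + (8/21)·log₂(8/21)]
  = 0.53041 + 0.49295 + 0.53041 = 1.5538 bits

H(Y|X) = Σ_x P(x)·H(Y|X=x):
  X=0: P(X=0) = 8/21, P(Y|X=0) = (1/2, 0, 3/8, 1/8) → H(Y|X=0) = 1.40564
  X=1: P(X=1) = 5/21, P(Y|X=1) = (1/5, 4/5, 0, 0) → H(Y|X=1) = 0.72193
  X=2: P(X=2) = 8/21, P(Y|X=2) = (1/2, 1/4, 1/4, 0) → H(Y|X=2) = 1.50000
H(Y|X) = (8/21)·1.40564 + (5/21)·0.72193 + (8/21)·1.50000 = 1.2788 bits

H(X,Y) = -Σ_{x,y} P(x,y) log₂ P(x,y). Per-cell terms -P(x,y)·log₂P(x,y):
  X=0: 0.45568, 0.00000, 0.40105, 0.20916
  X=1: 0.20916, 0.45568, 0.00000, 0.00000
  X=2: 0.45568, 0.32308, 0.32308, 0.00000
  (cells with P = 0 contribute 0)
Sum of the 12 terms: H(X,Y) = 2.8326 bits

Chain rule check:
  H(X) + H(Y|X) = 1.5538 + 1.2788 = 2.8326 bits
  H(X,Y) = 2.8326 bits
✓ Chain rule verified.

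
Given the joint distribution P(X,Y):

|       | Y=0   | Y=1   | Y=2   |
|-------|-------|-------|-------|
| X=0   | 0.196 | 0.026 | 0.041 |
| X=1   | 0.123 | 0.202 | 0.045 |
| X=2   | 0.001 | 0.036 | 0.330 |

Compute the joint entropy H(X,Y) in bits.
2.5364 bits

H(X,Y) = -Σ_{x,y} P(x,y) log₂ P(x,y). Per-cell terms -P(x,y)·log₂P(x,y):
  X=0: 0.4608, 0.1369, 0.1889
  X=1: 0.3719, 0.4661, 0.2013
  X=2: 0.0100, 0.1727, 0.5278
Sum of the 9 terms: H(X,Y) = 2.5364 bits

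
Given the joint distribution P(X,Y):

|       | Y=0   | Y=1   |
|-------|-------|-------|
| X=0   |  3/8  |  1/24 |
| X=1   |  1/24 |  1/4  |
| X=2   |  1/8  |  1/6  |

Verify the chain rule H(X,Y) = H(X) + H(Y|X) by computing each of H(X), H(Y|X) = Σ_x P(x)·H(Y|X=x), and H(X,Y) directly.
H(X) = 1.5632 bits, H(Y|X) = 0.6553 bits, H(X,Y) = 2.2185 bits

Marginal of X (row sums):
  P(X=0) = 3/8 + 1/24 = 5/12
  P(X=1) = 1/24 + 1/4 = 7/24
  P(X=2) = 1/8 + 1/6 = 7/24
H(X) = -[(5/12)·log₂(5/12) + (7/24)·log₂(7/24) + (7/24)·log₂(7/24)]
  = 0.526264 + 0.518469 + 0.518469 = 1.5632 bits

H(Y|X) = Σ_x P(x)·H(Y|X=x):
  X=0: P(X=0) = 5/12, P(Y|X=0) = (9/10, 1/10) → H(Y|X=0) = 0.468996
  X=1: P(X=1) = 7/24, P(Y|X=1) = (1/7, 6/7) → H(Y|X=1) = 0.591673
  X=2: P(X=2) = 7/24, P(Y|X=2) = (3/7, 4/7) → H(Y|X=2) = 0.985228
H(Y|X) = (5/12)·0.468996 + (7/24)·0.591673 + (7/24)·0.985228 = 0.6553 bits

H(X,Y) = -Σ_{x,y} P(x,y) log₂ P(x,y). Per-cell terms -P(x,y)·log₂P(x,y):
  X=0: 0.530639, 0.191040
  X=1: 0.191040, 0.500000
  X=2: 0.375000, 0.430827
Sum of the 6 terms: H(X,Y) = 2.2185 bits

Chain rule check:
  H(X) + H(Y|X) = 1.5632 + 0.6553 = 2.2185 bits
  H(X,Y) = 2.2185 bits
✓ Chain rule verified.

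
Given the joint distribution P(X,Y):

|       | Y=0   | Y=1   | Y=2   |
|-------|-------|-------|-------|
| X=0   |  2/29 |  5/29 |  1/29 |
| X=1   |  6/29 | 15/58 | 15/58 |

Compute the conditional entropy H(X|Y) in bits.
0.7955 bits

H(X|Y) = H(X,Y) - H(Y)

H(X,Y) = -Σ_{x,y} P(x,y) log₂ P(x,y). Per-cell terms -P(x,y)·log₂P(x,y):
  X=0: 0.26607, 0.43725, 0.16752
  X=1: 0.47028, 0.50459, 0.50459
Sum of the 6 terms: H(X,Y) = 2.3503 bits

Marginal of Y (column sums):
  P(Y=0) = 2/29 + 6/29 = 8/29
  P(Y=1) = 5/29 + 15/58 = 25/58
  P(Y=2) = 1/29 + 15/58 = 17/58
H(Y) = -[(8/29)·log₂(8/29) + (25/58)·log₂(25/58) + (17/58)·log₂(17/58)]
  = 0.51255 + 0.52333 + 0.51894 = 1.5548 bits

H(X|Y) = H(X,Y) - H(Y) = 2.3503 - 1.5548 = 0.7955 bits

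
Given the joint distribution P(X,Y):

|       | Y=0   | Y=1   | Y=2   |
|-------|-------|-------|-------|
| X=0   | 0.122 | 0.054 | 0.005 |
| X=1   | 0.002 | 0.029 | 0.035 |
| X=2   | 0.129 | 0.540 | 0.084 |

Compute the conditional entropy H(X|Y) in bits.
0.8322 bits

H(X|Y) = H(X,Y) - H(Y)

H(X,Y) = -Σ_{x,y} P(x,y) log₂ P(x,y). Per-cell terms -P(x,y)·log₂P(x,y):
  X=0: 0.37028, 0.22739, 0.03822
  X=1: 0.01793, 0.14813, 0.16928
  X=2: 0.38114, 0.48004, 0.30017
Sum of the 9 terms: H(X,Y) = 2.1326 bits

Marginal of Y (column sums):
  P(Y=0) = 0.122 + 0.002 + 0.129 = 0.253
  P(Y=1) = 0.054 + 0.029 + 0.540 = 0.623
  P(Y=2) = 0.005 + 0.035 + 0.084 = 0.124
H(Y) = -[0.253·log₂(0.253) + 0.623·log₂(0.623) + 0.124·log₂(0.124)]
  = 0.50165 + 0.42532 + 0.37344 = 1.3004 bits

H(X|Y) = H(X,Y) - H(Y) = 2.1326 - 1.3004 = 0.8322 bits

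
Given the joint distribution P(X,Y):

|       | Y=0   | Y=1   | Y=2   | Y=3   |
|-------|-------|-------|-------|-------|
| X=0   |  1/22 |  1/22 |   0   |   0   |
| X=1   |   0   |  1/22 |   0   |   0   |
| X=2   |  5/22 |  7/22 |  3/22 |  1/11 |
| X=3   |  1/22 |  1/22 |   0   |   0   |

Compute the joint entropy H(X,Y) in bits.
2.7314 bits

H(X,Y) = -Σ_{x,y} P(x,y) log₂ P(x,y). Per-cell terms -P(x,y)·log₂P(x,y):
  X=0: 0.20270, 0.20270, 0.00000, 0.00000
  X=1: 0.00000, 0.20270, 0.00000, 0.00000
  X=2: 0.48580, 0.52566, 0.39197, 0.31449
  X=3: 0.20270, 0.20270, 0.00000, 0.00000
  (cells with P = 0 contribute 0)
Sum of the 16 terms: H(X,Y) = 2.7314 bits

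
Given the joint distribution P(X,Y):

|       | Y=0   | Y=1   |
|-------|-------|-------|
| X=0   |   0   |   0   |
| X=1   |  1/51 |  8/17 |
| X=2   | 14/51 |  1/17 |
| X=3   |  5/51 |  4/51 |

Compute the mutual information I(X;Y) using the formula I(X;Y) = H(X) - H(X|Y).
0.4484 bits

I(X;Y) = H(X) - H(X|Y)

Marginal of X (row sums):
  P(X=0) = 0 + 0 = 0
  P(X=1) = 1/51 + 8/17 = 25/51
  P(X=2) = 14/51 + 1/17 = 1/3
  P(X=3) = 5/51 + 4/51 = 3/17
H(X) = -[(25/51)·log₂(25/51) + (1/3)·log₂(1/3) + (3/17)·log₂(3/17)]   (outcomes with P = 0 contribute 0)
  = 0.5042 + 0.5283 + 0.4416 = 1.4741 bits

Marginal of Y (column sums):
  P(Y=0) = 0 + 1/51 + 14/51 + 5/51 = 20/51
  P(Y=1) = 0 + 8/17 + 1/17 + 4/51 = 31/51
H(X|Y) = Σ_y P(y)·H(X|Y=y):
  Y=0: P(Y=0) = 20/51, P(X|Y=0) = (0, 1/20, 7/10, 1/4) → H(X|Y=0) = 1.0763
  Y=1: P(Y=1) = 31/51, P(X|Y=1) = (0, 24/31, 3/31, 4/31) → H(X|Y=1) = 0.9931
H(X|Y) = (20/51)·1.0763 + (31/51)·0.9931 = 1.0257 bits

I(X;Y) = H(X) - H(X|Y) = 1.4741 - 1.0257 = 0.4484 bits

Cross-check via I(X;Y) = H(X) + H(Y) - H(X,Y): computing H(Y) from the column sums and H(X,Y) from the 8 cells in the same way gives H(Y) = 0.9662 bits and H(X,Y) = 1.9919 bits, so
I(X;Y) = 1.4741 + 0.9662 - 1.9919 = 0.4484 bits ✓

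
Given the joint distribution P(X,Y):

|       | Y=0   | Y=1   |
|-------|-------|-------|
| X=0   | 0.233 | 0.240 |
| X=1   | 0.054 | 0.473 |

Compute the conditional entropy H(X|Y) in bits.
0.8573 bits

H(X|Y) = H(X,Y) - H(Y)

H(X,Y) = -Σ_{x,y} P(x,y) log₂ P(x,y). Per-cell terms -P(x,y)·log₂P(x,y):
  X=0: 0.48967, 0.49413
  X=1: 0.22739, 0.51088
Sum of the 4 terms: H(X,Y) = 1.7221 bits

Marginal of Y (column sums):
  P(Y=0) = 0.233 + 0.054 = 0.287
  P(Y=1) = 0.240 + 0.473 = 0.713
H(Y) = -[0.287·log₂(0.287) + 0.713·log₂(0.713)]
  = 0.51685 + 0.34796 = 0.8648 bits

H(X|Y) = H(X,Y) - H(Y) = 1.7221 - 0.8648 = 0.8573 bits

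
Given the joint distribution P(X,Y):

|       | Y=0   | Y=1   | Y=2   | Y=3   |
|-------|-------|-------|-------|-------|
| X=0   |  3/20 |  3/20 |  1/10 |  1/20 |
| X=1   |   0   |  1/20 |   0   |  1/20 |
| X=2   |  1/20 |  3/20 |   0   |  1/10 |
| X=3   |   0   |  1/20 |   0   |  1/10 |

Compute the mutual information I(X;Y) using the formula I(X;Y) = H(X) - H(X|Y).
0.3200 bits

I(X;Y) = H(X) - H(X|Y)

Marginal of X (row sums):
  P(X=0) = 3/20 + 3/20 + 1/10 + 1/20 = 9/20
  P(X=1) = 0 + 1/20 + 0 + 1/20 = 1/10
  P(X=2) = 1/20 + 3/20 + 0 + 1/10 = 3/10
  P(X=3) = 0 + 1/20 + 0 + 1/10 = 3/20
H(X) = -[(9/20)·log₂(9/20) + (1/10)·log₂(1/10) + (3/10)·log₂(3/10) + (3/20)·log₂(3/20)]
  = 0.518401 + 0.332193 + 0.521090 + 0.410545 = 1.78223 bits

Marginal of Y (column sums):
  P(Y=0) = 3/20 + 0 + 1/20 + 0 = 1/5
  P(Y=1) = 3/20 + 1/20 + 3/20 + 1/20 = 2/5
  P(Y=2) = 1/10 + 0 + 0 + 0 = 1/10
  P(Y=3) = 1/20 + 1/20 + 1/10 + 1/10 = 3/10
H(X|Y) = Σ_y P(y)·H(X|Y=y):
  Y=0: P(Y=0) = 1/5, P(X|Y=0) = (3/4, 0, 1/4, 0) → H(X|Y=0) = 0.811278
  Y=1: P(Y=1) = 2/5, P(X|Y=1) = (3/8, 1/8, 3/8, 1/8) → H(X|Y=1) = 1.811278
  Y=2: P(Y=2) = 1/10, P(X|Y=2) = (1, 0, 0, 0) → H(X|Y=2) = 0.000000
  Y=3: P(Y=3) = 3/10, P(X|Y=3) = (1/6, 1/6, 1/3, 1/3) → H(X|Y=3) = 1.918296
H(X|Y) = (1/5)·0.811278 + (2/5)·1.811278 + (1/10)·0.000000 + (3/10)·1.918296 = 1.46226 bits

I(X;Y) = H(X) - H(X|Y) = 1.78223 - 1.46226 = 0.3200 bits

Cross-check via I(X;Y) = H(X) + H(Y) - H(X,Y): computing H(Y) from the column sums and H(X,Y) from the 16 cells in the same way gives H(Y) = 1.84644 bits and H(X,Y) = 3.30869 bits, so
I(X;Y) = 1.78223 + 1.84644 - 3.30869 = 0.3200 bits ✓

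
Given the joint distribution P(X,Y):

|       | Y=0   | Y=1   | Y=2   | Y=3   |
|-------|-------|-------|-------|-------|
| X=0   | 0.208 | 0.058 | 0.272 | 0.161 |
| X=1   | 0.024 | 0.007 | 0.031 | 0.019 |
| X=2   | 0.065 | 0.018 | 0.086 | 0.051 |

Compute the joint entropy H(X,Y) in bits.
2.9718 bits

H(X,Y) = -Σ_{x,y} P(x,y) log₂ P(x,y). Per-cell terms -P(x,y)·log₂P(x,y):
  X=0: 0.4712, 0.2383, 0.5109, 0.4242
  X=1: 0.1291, 0.0501, 0.1554, 0.1086
  X=2: 0.2563, 0.1043, 0.3044, 0.2190
Sum of the 12 terms: H(X,Y) = 2.9718 bits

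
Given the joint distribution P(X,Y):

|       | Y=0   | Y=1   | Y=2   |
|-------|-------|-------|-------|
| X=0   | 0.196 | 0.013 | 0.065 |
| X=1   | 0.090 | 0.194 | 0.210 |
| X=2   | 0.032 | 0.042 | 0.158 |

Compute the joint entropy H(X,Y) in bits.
2.8146 bits

H(X,Y) = -Σ_{x,y} P(x,y) log₂ P(x,y). Per-cell terms -P(x,y)·log₂P(x,y):
  X=0: 0.4608, 0.0814, 0.2563
  X=1: 0.3127, 0.4590, 0.4728
  X=2: 0.1589, 0.1921, 0.4206
Sum of the 9 terms: H(X,Y) = 2.8146 bits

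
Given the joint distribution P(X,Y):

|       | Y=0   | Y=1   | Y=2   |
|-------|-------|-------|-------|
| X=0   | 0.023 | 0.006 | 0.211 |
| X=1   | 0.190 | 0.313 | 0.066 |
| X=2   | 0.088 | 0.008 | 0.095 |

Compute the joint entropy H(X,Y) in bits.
2.5685 bits

H(X,Y) = -Σ_{x,y} P(x,y) log₂ P(x,y). Per-cell terms -P(x,y)·log₂P(x,y):
  X=0: 0.1252, 0.0443, 0.4736
  X=1: 0.4552, 0.5245, 0.2588
  X=2: 0.3086, 0.0557, 0.3226
Sum of the 9 terms: H(X,Y) = 2.5685 bits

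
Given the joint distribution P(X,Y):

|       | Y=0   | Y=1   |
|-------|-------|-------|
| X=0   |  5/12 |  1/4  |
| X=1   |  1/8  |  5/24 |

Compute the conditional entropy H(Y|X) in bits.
0.9544 bits

H(Y|X) = H(X,Y) - H(X)

H(X,Y) = -Σ_{x,y} P(x,y) log₂ P(x,y). Per-cell terms -P(x,y)·log₂P(x,y):
  X=0: 0.52626, 0.50000
  X=1: 0.37500, 0.47147
Sum of the 4 terms: H(X,Y) = 1.8727 bits

Marginal of X (row sums):
  P(X=0) = 5/12 + 1/4 = 2/3
  P(X=1) = 1/8 + 5/24 = 1/3
H(X) = -[(2/3)·log₂(2/3) + (1/3)·log₂(1/3)]
  = 0.38998 + 0.52832 = 0.9183 bits

H(Y|X) = H(X,Y) - H(X) = 1.8727 - 0.9183 = 0.9544 bits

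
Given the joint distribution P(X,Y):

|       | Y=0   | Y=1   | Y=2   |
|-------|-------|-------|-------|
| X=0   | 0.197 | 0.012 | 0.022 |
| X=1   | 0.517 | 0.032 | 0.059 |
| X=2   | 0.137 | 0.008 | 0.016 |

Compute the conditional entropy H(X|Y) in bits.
1.3490 bits

H(X|Y) = H(X,Y) - H(Y)

H(X,Y) = -Σ_{x,y} P(x,y) log₂ P(x,y). Per-cell terms -P(x,y)·log₂P(x,y):
  X=0: 0.4617, 0.0766, 0.1211
  X=1: 0.4921, 0.1589, 0.2409
  X=2: 0.3929, 0.0557, 0.0955
Sum of the 9 terms: H(X,Y) = 2.0954 bits

Marginal of Y (column sums):
  P(Y=0) = 0.197 + 0.517 + 0.137 = 0.851
  P(Y=1) = 0.012 + 0.032 + 0.008 = 0.052
  P(Y=2) = 0.022 + 0.059 + 0.016 = 0.097
H(Y) = -[0.851·log₂(0.851) + 0.052·log₂(0.052) + 0.097·log₂(0.097)]
  = 0.1981 + 0.2218 + 0.3265 = 0.7464 bits

H(X|Y) = H(X,Y) - H(Y) = 2.0954 - 0.7464 = 1.3490 bits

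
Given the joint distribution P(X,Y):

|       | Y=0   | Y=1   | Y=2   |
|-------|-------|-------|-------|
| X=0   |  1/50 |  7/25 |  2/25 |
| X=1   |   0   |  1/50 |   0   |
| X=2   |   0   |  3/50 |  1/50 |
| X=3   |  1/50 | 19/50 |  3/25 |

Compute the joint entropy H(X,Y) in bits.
2.3983 bits

H(X,Y) = -Σ_{x,y} P(x,y) log₂ P(x,y). Per-cell terms -P(x,y)·log₂P(x,y):
  X=0: 0.11288, 0.51422, 0.29151
  X=1: 0.00000, 0.11288, 0.00000
  X=2: 0.00000, 0.24353, 0.11288
  X=3: 0.11288, 0.53045, 0.36707
  (cells with P = 0 contribute 0)
Sum of the 12 terms: H(X,Y) = 2.3983 bits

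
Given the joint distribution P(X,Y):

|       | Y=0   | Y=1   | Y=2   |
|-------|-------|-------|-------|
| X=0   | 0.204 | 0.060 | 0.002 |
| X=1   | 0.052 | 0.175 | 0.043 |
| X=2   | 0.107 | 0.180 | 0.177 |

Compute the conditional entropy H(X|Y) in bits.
1.2796 bits

H(X|Y) = H(X,Y) - H(Y)

H(X,Y) = -Σ_{x,y} P(x,y) log₂ P(x,y). Per-cell terms -P(x,y)·log₂P(x,y):
  X=0: 0.46785, 0.24353, 0.01793
  X=1: 0.22180, 0.44005, 0.19520
  X=2: 0.34500, 0.44531, 0.44218
Sum of the 9 terms: H(X,Y) = 2.81885 bits

Marginal of Y (column sums):
  P(Y=0) = 0.204 + 0.052 + 0.107 = 0.363
  P(Y=1) = 0.060 + 0.175 + 0.180 = 0.415
  P(Y=2) = 0.002 + 0.043 + 0.177 = 0.222
H(Y) = -[0.363·log₂(0.363) + 0.415·log₂(0.415) + 0.222·log₂(0.222)]
  = 0.53069 + 0.52656 + 0.48204 = 1.53929 bits

H(X|Y) = H(X,Y) - H(Y) = 2.81885 - 1.53929 = 1.2796 bits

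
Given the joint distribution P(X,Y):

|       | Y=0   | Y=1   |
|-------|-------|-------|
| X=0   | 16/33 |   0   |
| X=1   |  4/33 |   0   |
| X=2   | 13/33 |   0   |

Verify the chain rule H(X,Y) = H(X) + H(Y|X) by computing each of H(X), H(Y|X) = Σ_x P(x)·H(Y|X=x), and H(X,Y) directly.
H(X) = 1.4048 bits, H(Y|X) = 0.0000 bits, H(X,Y) = 1.4048 bits

Marginal of X (row sums):
  P(X=0) = 16/33 + 0 = 16/33
  P(X=1) = 4/33 + 0 = 4/33
  P(X=2) = 13/33 + 0 = 13/33
H(X) = -[(16/33)·log₂(16/33) + (4/33)·log₂(4/33) + (13/33)·log₂(13/33)]
  = 0.5064 + 0.3690 + 0.5294 = 1.4048 bits

H(Y|X) = Σ_x P(x)·H(Y|X=x):
  X=0: P(X=0) = 16/33, P(Y|X=0) = (1, 0) → H(Y|X=0) = 0.0000
  X=1: P(X=1) = 4/33, P(Y|X=1) = (1, 0) → H(Y|X=1) = 0.0000
  X=2: P(X=2) = 13/33, P(Y|X=2) = (1, 0) → H(Y|X=2) = 0.0000
H(Y|X) = (16/33)·0.0000 + (4/33)·0.0000 + (13/33)·0.0000 = 0.0000 bits

H(X,Y) = -Σ_{x,y} P(x,y) log₂ P(x,y). Per-cell terms -P(x,y)·log₂P(x,y):
  X=0: 0.5064, 0.0000
  X=1: 0.3690, 0.0000
  X=2: 0.5294, 0.0000
  (cells with P = 0 contribute 0)
Sum of the 6 terms: H(X,Y) = 1.4048 bits

Chain rule check:
  H(X) + H(Y|X) = 1.4048 + 0.0000 = 1.4048 bits
  H(X,Y) = 1.4048 bits
✓ Chain rule verified.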